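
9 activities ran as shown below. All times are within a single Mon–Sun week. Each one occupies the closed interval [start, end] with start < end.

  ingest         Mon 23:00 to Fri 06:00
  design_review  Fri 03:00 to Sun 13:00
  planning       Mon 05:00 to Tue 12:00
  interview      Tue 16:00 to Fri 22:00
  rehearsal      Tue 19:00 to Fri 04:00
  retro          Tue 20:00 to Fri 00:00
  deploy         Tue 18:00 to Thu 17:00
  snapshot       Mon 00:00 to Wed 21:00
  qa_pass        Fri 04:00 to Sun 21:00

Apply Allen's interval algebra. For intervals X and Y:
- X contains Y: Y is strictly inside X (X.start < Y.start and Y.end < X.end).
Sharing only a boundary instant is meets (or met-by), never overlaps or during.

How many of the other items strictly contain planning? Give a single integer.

1

Target planning = [Mon 05:00, Tue 12:00].
deploy [Tue 18:00, Thu 17:00] → after → no.
design_review [Fri 03:00, Sun 13:00] → after → no.
ingest [Mon 23:00, Fri 06:00] → overlapped-by → no.
interview [Tue 16:00, Fri 22:00] → after → no.
qa_pass [Fri 04:00, Sun 21:00] → after → no.
rehearsal [Tue 19:00, Fri 04:00] → after → no.
retro [Tue 20:00, Fri 00:00] → after → no.
snapshot [Mon 00:00, Wed 21:00] → contains → counts.
Total: 1.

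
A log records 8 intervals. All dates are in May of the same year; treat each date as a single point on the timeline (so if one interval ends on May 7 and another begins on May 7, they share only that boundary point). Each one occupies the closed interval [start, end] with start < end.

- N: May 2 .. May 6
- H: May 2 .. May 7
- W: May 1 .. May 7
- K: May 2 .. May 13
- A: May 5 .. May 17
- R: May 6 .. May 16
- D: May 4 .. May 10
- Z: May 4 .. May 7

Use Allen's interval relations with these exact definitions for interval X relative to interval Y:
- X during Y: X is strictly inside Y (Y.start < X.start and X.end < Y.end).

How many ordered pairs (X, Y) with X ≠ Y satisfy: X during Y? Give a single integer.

4

Checking all 56 ordered pairs for relation 'during'; matching pairs in alphabetical order:
(D, K): D during K ✓
(N, W): N during W ✓
(R, A): R during A ✓
(Z, K): Z during K ✓
Count: 4.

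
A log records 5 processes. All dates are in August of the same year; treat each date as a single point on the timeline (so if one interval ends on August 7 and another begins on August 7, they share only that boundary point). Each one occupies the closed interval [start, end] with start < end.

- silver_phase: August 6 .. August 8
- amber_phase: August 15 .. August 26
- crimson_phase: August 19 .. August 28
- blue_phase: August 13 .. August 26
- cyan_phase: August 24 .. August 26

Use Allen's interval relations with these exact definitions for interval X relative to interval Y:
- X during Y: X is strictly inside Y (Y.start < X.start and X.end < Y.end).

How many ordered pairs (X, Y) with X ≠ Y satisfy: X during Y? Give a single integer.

1

Checking all 20 ordered pairs for relation 'during'; matching pairs in alphabetical order:
(cyan_phase, crimson_phase): cyan_phase during crimson_phase ✓
Count: 1.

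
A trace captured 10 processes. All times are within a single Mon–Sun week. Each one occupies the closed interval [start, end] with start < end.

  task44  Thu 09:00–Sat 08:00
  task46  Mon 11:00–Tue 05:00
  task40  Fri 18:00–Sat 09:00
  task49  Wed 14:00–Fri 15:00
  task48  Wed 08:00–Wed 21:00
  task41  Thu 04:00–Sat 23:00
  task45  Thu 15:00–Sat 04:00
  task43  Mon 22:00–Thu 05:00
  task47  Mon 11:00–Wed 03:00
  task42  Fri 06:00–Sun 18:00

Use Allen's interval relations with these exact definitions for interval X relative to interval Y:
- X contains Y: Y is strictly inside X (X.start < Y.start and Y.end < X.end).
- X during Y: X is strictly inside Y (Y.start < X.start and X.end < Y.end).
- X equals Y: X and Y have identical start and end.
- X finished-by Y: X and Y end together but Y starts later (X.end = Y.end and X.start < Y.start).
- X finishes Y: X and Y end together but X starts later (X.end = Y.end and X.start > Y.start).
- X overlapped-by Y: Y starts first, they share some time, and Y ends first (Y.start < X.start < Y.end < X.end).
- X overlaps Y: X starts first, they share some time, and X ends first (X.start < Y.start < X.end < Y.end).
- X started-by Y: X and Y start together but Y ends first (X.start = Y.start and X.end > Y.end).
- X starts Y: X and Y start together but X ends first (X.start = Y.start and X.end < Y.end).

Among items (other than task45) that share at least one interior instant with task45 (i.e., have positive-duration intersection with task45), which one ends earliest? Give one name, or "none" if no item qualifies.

Target task45 = [Thu 15:00, Sat 04:00].
task40 [Fri 18:00, Sat 09:00] → overlapped-by → candidate.
task41 [Thu 04:00, Sat 23:00] → contains → candidate.
task42 [Fri 06:00, Sun 18:00] → overlapped-by → candidate.
task43 [Mon 22:00, Thu 05:00] → before → excluded.
task44 [Thu 09:00, Sat 08:00] → contains → candidate.
task46 [Mon 11:00, Tue 05:00] → before → excluded.
task47 [Mon 11:00, Wed 03:00] → before → excluded.
task48 [Wed 08:00, Wed 21:00] → before → excluded.
task49 [Wed 14:00, Fri 15:00] → overlaps → candidate.
Among candidates, earliest end is Fri 15:00 → task49.

task49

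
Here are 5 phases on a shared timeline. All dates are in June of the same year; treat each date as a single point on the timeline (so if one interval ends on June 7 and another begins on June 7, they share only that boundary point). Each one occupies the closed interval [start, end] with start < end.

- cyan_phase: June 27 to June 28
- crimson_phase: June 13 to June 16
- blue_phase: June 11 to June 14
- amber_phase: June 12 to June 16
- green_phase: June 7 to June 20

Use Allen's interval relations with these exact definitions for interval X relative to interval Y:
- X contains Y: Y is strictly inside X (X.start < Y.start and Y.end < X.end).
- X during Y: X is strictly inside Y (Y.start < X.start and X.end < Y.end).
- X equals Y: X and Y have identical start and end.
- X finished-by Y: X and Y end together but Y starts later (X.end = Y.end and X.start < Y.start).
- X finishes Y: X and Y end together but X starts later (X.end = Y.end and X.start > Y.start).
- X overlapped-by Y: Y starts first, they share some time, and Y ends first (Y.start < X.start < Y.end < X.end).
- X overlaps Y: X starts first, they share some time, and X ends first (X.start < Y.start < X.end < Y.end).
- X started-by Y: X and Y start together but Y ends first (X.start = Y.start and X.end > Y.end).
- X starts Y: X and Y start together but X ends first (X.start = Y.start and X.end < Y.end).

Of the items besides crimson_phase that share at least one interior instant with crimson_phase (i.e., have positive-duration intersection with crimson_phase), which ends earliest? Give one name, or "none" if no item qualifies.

Target crimson_phase = [June 13, June 16].
amber_phase [June 12, June 16] → finished-by → candidate.
blue_phase [June 11, June 14] → overlaps → candidate.
cyan_phase [June 27, June 28] → after → excluded.
green_phase [June 7, June 20] → contains → candidate.
Among candidates, earliest end is June 14 → blue_phase.

blue_phase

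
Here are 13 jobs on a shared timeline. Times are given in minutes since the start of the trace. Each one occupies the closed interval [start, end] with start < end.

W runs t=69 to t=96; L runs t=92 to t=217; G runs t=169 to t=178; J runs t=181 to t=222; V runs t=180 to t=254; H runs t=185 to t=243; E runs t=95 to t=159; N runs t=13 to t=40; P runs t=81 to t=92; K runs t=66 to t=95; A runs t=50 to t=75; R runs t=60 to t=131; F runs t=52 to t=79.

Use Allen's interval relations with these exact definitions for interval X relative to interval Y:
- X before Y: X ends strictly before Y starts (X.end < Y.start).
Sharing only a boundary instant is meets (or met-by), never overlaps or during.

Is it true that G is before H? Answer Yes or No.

G = [t=169, t=178], H = [t=185, t=243].
Actual relation of G to H: before.
Asked whether 'before' holds → Yes.

Yes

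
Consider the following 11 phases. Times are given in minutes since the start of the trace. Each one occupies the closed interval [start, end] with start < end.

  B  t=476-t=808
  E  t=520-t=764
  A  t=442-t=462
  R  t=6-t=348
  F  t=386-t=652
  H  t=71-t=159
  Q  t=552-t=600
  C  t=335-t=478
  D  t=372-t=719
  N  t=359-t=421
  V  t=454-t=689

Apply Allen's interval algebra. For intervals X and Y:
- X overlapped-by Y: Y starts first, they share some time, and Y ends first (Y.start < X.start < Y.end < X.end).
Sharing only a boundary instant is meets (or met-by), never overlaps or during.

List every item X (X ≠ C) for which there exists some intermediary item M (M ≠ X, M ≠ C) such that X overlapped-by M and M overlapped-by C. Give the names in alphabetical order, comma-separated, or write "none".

B, E, V

Target C = [t=335, t=478].
Intermediaries M with M overlapped-by C: B, D, F, V.
Via B — items with X overlapped-by B: none.
Via D — items with X overlapped-by D: B, E.
Via F — items with X overlapped-by F: B, E, V.
Via V — items with X overlapped-by V: B, E.
Union: B, E, V.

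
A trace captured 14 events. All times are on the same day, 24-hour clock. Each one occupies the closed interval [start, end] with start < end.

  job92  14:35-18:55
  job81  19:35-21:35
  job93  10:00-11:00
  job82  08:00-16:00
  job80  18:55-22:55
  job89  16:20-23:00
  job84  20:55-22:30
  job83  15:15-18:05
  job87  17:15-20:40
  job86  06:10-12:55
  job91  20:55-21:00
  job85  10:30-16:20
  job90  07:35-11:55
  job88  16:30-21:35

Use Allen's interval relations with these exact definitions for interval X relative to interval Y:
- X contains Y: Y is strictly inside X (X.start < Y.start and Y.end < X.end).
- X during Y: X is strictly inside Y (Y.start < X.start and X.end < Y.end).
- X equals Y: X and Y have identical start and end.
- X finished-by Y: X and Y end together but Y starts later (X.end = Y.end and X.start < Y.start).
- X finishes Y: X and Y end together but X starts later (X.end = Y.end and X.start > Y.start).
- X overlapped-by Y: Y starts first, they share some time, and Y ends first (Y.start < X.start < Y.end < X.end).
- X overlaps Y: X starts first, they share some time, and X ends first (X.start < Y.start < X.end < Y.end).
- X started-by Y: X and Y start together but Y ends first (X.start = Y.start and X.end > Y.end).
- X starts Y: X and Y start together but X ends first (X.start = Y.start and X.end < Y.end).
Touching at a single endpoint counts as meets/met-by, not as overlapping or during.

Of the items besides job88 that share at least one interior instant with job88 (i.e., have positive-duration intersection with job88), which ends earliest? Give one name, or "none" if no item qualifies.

job83

Target job88 = [16:30, 21:35].
job80 [18:55, 22:55] → overlapped-by → candidate.
job81 [19:35, 21:35] → finishes → candidate.
job82 [08:00, 16:00] → before → excluded.
job83 [15:15, 18:05] → overlaps → candidate.
job84 [20:55, 22:30] → overlapped-by → candidate.
job85 [10:30, 16:20] → before → excluded.
job86 [06:10, 12:55] → before → excluded.
job87 [17:15, 20:40] → during → candidate.
job89 [16:20, 23:00] → contains → candidate.
job90 [07:35, 11:55] → before → excluded.
job91 [20:55, 21:00] → during → candidate.
job92 [14:35, 18:55] → overlaps → candidate.
job93 [10:00, 11:00] → before → excluded.
Among candidates, earliest end is 18:05 → job83.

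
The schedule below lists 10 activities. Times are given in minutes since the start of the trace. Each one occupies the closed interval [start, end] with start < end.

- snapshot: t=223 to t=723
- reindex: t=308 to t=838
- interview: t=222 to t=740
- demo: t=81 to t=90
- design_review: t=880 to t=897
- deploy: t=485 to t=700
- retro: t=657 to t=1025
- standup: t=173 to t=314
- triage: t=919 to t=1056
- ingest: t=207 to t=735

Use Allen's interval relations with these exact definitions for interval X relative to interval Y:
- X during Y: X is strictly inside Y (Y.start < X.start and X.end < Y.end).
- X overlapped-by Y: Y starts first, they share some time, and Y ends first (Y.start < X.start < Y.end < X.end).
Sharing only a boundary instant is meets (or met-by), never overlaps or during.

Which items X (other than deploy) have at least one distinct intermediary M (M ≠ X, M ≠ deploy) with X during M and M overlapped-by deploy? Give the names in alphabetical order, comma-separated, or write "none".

Target deploy = [t=485, t=700].
Intermediaries M with M overlapped-by deploy: retro.
Via retro — items with X during retro: design_review.
Union: design_review.

design_review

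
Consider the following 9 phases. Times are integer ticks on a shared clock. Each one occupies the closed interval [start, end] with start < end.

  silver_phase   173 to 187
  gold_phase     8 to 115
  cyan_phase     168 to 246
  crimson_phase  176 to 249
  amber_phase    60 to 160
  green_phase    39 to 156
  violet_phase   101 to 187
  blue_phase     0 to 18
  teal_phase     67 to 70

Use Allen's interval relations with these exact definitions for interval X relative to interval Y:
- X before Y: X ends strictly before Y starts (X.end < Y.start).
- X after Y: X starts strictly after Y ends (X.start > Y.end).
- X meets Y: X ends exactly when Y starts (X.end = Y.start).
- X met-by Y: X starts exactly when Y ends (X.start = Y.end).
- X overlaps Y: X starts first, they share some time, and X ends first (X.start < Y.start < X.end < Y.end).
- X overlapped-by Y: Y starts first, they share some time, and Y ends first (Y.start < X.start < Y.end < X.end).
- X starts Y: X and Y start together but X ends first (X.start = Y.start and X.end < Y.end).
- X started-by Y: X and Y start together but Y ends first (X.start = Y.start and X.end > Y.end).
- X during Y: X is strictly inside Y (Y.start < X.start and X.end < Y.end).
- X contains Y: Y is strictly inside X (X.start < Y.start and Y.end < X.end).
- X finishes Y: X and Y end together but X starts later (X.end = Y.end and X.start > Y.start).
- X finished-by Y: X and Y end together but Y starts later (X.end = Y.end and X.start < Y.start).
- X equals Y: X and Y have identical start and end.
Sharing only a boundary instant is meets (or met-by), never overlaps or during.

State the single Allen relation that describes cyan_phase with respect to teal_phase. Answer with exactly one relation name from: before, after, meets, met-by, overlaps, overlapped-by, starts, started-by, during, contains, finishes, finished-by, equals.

after

cyan_phase = [168, 246]; teal_phase = [67, 70].
Compare endpoints: cyan_phase.start > teal_phase.start, cyan_phase.start > teal_phase.end, cyan_phase.end > teal_phase.start, cyan_phase.end > teal_phase.end.
That pattern is 'after'.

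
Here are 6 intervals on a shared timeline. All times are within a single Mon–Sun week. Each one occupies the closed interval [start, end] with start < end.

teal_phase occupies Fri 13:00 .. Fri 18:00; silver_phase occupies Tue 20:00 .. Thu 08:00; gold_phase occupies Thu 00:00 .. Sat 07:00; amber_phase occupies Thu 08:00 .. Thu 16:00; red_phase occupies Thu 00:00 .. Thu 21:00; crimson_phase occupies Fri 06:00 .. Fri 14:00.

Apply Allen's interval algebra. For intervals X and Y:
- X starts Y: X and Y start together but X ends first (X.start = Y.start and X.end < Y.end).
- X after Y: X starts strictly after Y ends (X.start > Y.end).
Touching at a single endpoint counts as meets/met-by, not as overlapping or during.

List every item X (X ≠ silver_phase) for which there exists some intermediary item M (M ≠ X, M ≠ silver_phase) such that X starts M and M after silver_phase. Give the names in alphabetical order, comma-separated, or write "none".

none

Target silver_phase = [Tue 20:00, Thu 08:00].
Intermediaries M with M after silver_phase: crimson_phase, teal_phase.
Via crimson_phase — items with X starts crimson_phase: none.
Via teal_phase — items with X starts teal_phase: none.
Union: none.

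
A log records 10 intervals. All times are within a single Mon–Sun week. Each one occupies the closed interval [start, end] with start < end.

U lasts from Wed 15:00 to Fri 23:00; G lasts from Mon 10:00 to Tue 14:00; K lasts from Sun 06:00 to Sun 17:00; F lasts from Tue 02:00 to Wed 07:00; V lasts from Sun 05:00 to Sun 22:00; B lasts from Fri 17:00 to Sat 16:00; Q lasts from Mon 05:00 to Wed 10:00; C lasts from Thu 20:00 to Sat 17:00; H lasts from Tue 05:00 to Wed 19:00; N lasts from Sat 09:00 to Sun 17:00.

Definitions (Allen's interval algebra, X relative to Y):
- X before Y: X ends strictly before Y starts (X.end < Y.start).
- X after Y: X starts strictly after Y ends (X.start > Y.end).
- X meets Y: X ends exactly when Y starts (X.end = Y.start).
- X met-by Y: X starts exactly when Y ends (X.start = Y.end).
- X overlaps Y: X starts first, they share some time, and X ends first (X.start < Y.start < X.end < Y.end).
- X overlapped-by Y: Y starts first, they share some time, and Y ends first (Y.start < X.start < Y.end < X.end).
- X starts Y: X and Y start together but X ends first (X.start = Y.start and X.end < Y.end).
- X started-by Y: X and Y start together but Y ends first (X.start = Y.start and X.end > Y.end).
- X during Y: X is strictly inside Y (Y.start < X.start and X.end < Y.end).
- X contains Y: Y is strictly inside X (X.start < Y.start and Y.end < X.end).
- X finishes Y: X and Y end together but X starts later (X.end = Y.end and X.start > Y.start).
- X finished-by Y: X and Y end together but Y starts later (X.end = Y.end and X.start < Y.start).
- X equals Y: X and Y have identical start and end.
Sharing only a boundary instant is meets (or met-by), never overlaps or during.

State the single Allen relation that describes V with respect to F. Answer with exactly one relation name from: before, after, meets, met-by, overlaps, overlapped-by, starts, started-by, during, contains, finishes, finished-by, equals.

after

V = [Sun 05:00, Sun 22:00]; F = [Tue 02:00, Wed 07:00].
Compare endpoints: V.start > F.start, V.start > F.end, V.end > F.start, V.end > F.end.
That pattern is 'after'.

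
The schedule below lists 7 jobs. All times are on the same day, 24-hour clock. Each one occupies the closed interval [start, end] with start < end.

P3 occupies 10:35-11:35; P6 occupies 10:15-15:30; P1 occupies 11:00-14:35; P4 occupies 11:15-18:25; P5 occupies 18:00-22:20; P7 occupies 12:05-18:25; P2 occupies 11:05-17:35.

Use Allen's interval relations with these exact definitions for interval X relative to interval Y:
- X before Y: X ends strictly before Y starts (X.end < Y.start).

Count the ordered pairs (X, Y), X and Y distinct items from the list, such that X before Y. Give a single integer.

Checking all 42 ordered pairs for relation 'before'; matching pairs in alphabetical order:
(P1, P5): P1 before P5 ✓
(P2, P5): P2 before P5 ✓
(P3, P5): P3 before P5 ✓
(P3, P7): P3 before P7 ✓
(P6, P5): P6 before P5 ✓
Count: 5.

5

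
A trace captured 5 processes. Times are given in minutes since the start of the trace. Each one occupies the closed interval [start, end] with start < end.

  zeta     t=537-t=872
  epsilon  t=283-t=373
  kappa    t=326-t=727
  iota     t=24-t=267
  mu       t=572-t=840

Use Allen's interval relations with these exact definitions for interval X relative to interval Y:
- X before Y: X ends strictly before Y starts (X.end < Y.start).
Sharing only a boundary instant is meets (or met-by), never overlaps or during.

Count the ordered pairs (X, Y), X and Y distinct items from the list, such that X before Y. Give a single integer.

Checking all 20 ordered pairs for relation 'before'; matching pairs in alphabetical order:
(epsilon, mu): epsilon before mu ✓
(epsilon, zeta): epsilon before zeta ✓
(iota, epsilon): iota before epsilon ✓
(iota, kappa): iota before kappa ✓
(iota, mu): iota before mu ✓
(iota, zeta): iota before zeta ✓
Count: 6.

6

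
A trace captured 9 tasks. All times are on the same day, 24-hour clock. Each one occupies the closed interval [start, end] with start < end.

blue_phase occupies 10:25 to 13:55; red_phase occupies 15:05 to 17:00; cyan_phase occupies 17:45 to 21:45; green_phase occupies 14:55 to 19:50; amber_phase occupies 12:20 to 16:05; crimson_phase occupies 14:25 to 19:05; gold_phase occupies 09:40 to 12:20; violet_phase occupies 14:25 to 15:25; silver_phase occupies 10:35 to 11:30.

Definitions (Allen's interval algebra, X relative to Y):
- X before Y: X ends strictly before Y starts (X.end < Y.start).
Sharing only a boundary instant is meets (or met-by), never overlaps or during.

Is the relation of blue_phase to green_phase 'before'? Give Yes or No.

blue_phase = [10:25, 13:55], green_phase = [14:55, 19:50].
Actual relation of blue_phase to green_phase: before.
Asked whether 'before' holds → Yes.

Yes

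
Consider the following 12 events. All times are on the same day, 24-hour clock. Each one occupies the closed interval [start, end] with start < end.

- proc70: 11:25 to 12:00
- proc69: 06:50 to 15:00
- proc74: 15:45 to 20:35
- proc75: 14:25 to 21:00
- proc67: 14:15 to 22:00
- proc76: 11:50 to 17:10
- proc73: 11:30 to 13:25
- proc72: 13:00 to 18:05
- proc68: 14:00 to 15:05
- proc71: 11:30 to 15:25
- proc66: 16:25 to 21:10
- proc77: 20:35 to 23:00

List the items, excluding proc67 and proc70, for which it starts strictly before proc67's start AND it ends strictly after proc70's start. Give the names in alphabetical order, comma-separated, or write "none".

proc68, proc69, proc71, proc72, proc73, proc76

Conditions: its start is strictly before proc67's start (X.start < 14:15) AND its end is strictly after proc70's start (X.end > 11:25).
proc66: start 16:25 < 14:15? ✗; end 21:10 > 11:25? ✓ → no.
proc68: start 14:00 < 14:15? ✓; end 15:05 > 11:25? ✓ → yes.
proc69: start 06:50 < 14:15? ✓; end 15:00 > 11:25? ✓ → yes.
proc71: start 11:30 < 14:15? ✓; end 15:25 > 11:25? ✓ → yes.
proc72: start 13:00 < 14:15? ✓; end 18:05 > 11:25? ✓ → yes.
proc73: start 11:30 < 14:15? ✓; end 13:25 > 11:25? ✓ → yes.
proc74: start 15:45 < 14:15? ✗; end 20:35 > 11:25? ✓ → no.
proc75: start 14:25 < 14:15? ✗; end 21:00 > 11:25? ✓ → no.
proc76: start 11:50 < 14:15? ✓; end 17:10 > 11:25? ✓ → yes.
proc77: start 20:35 < 14:15? ✗; end 23:00 > 11:25? ✓ → no.
Result: proc68, proc69, proc71, proc72, proc73, proc76.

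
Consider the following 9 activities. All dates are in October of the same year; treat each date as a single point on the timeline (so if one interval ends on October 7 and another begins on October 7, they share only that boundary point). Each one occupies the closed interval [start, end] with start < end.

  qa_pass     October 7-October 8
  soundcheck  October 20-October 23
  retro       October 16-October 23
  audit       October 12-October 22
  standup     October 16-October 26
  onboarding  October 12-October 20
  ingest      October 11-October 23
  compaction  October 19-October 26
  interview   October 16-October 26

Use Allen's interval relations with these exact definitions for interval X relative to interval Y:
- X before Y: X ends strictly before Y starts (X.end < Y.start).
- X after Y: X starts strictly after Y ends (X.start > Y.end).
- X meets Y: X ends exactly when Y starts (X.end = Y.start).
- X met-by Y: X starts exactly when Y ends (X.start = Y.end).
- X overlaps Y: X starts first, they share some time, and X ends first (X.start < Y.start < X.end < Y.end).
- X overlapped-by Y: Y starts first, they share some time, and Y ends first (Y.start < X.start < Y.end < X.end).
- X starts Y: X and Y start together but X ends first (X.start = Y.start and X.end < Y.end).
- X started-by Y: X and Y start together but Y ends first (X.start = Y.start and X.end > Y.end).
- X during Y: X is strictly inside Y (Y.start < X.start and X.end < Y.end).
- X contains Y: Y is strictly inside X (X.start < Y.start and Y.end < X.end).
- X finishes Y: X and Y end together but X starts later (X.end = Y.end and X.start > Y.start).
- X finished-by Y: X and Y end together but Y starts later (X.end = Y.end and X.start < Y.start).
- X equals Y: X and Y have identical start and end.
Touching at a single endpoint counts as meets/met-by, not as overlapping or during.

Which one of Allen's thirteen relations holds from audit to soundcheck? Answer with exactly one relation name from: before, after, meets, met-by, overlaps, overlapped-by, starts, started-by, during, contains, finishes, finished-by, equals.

audit = [October 12, October 22]; soundcheck = [October 20, October 23].
Compare endpoints: audit.start < soundcheck.start, audit.start < soundcheck.end, audit.end > soundcheck.start, audit.end < soundcheck.end.
That pattern is 'overlaps'.

overlaps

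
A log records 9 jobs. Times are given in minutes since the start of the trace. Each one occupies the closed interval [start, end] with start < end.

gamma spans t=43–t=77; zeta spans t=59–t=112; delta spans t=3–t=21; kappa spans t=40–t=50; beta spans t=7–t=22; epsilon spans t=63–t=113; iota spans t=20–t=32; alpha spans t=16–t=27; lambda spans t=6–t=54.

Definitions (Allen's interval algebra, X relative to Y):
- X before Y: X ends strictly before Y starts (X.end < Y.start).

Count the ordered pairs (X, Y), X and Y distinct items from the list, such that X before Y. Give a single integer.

Checking all 72 ordered pairs for relation 'before'; matching pairs in alphabetical order:
(alpha, epsilon): alpha before epsilon ✓
(alpha, gamma): alpha before gamma ✓
(alpha, kappa): alpha before kappa ✓
(alpha, zeta): alpha before zeta ✓
(beta, epsilon): beta before epsilon ✓
(beta, gamma): beta before gamma ✓
(beta, kappa): beta before kappa ✓
(beta, zeta): beta before zeta ✓
(delta, epsilon): delta before epsilon ✓
(delta, gamma): delta before gamma ✓
(delta, kappa): delta before kappa ✓
(delta, zeta): delta before zeta ✓
(iota, epsilon): iota before epsilon ✓
(iota, gamma): iota before gamma ✓
(iota, kappa): iota before kappa ✓
(iota, zeta): iota before zeta ✓
(kappa, epsilon): kappa before epsilon ✓
(kappa, zeta): kappa before zeta ✓
(lambda, epsilon): lambda before epsilon ✓
(lambda, zeta): lambda before zeta ✓
Count: 20.

20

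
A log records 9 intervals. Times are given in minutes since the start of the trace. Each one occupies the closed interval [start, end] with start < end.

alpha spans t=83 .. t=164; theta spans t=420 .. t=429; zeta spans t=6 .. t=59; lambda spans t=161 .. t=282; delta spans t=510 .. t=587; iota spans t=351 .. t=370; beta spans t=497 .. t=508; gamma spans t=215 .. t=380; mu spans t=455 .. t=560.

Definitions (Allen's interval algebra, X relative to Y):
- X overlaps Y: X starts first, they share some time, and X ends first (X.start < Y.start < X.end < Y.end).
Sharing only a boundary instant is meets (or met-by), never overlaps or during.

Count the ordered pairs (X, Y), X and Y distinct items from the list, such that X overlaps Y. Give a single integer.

Checking all 72 ordered pairs for relation 'overlaps'; matching pairs in alphabetical order:
(alpha, lambda): alpha overlaps lambda ✓
(lambda, gamma): lambda overlaps gamma ✓
(mu, delta): mu overlaps delta ✓
Count: 3.

3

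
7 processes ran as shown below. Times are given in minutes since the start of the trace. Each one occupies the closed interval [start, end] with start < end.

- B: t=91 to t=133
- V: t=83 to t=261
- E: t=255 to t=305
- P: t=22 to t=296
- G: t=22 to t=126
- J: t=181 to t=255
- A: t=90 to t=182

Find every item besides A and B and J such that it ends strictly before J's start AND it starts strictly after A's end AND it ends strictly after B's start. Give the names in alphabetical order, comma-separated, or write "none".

none

Conditions: its end is strictly before J's start (X.end < t=181) AND its start is strictly after A's end (X.start > t=182) AND its end is strictly after B's start (X.end > t=91).
E: end t=305 < t=181? ✗; start t=255 > t=182? ✓; end t=305 > t=91? ✓ → no.
G: end t=126 < t=181? ✓; start t=22 > t=182? ✗; end t=126 > t=91? ✓ → no.
P: end t=296 < t=181? ✗; start t=22 > t=182? ✗; end t=296 > t=91? ✓ → no.
V: end t=261 < t=181? ✗; start t=83 > t=182? ✗; end t=261 > t=91? ✓ → no.
Result: none.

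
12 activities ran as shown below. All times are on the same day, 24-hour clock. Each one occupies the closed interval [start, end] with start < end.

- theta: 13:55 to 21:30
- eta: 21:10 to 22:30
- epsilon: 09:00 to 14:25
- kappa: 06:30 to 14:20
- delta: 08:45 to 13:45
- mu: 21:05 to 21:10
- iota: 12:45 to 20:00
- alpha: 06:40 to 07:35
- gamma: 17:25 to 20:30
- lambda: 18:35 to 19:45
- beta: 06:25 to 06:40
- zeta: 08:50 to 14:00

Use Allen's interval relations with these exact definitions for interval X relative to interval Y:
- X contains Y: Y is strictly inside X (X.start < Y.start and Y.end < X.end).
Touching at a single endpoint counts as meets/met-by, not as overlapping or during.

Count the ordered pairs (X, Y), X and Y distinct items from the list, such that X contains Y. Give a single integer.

8

Checking all 132 ordered pairs for relation 'contains'; matching pairs in alphabetical order:
(gamma, lambda): gamma contains lambda ✓
(iota, lambda): iota contains lambda ✓
(kappa, alpha): kappa contains alpha ✓
(kappa, delta): kappa contains delta ✓
(kappa, zeta): kappa contains zeta ✓
(theta, gamma): theta contains gamma ✓
(theta, lambda): theta contains lambda ✓
(theta, mu): theta contains mu ✓
Count: 8.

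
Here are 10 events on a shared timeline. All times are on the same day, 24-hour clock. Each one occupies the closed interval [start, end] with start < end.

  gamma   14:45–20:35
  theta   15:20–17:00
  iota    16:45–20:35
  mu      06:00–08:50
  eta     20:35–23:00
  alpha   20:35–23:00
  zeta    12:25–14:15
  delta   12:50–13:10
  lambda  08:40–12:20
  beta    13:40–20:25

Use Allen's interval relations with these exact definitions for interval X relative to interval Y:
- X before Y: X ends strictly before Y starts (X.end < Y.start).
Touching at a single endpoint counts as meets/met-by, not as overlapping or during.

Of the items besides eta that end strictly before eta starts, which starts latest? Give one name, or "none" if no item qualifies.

Target eta = [20:35, 23:00].
alpha [20:35, 23:00] → equals → excluded.
beta [13:40, 20:25] → before → candidate.
delta [12:50, 13:10] → before → candidate.
gamma [14:45, 20:35] → meets → excluded.
iota [16:45, 20:35] → meets → excluded.
lambda [08:40, 12:20] → before → candidate.
mu [06:00, 08:50] → before → candidate.
theta [15:20, 17:00] → before → candidate.
zeta [12:25, 14:15] → before → candidate.
Among candidates, latest start is 15:20 → theta.

theta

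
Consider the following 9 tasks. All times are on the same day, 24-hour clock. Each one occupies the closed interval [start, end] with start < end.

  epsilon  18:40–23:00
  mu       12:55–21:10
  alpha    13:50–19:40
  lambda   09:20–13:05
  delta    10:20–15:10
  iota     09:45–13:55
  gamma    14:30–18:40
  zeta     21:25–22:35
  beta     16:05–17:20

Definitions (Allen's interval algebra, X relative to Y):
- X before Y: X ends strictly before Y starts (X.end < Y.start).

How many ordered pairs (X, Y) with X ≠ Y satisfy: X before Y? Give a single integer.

17

Checking all 72 ordered pairs for relation 'before'; matching pairs in alphabetical order:
(alpha, zeta): alpha before zeta ✓
(beta, epsilon): beta before epsilon ✓
(beta, zeta): beta before zeta ✓
(delta, beta): delta before beta ✓
(delta, epsilon): delta before epsilon ✓
(delta, zeta): delta before zeta ✓
(gamma, zeta): gamma before zeta ✓
(iota, beta): iota before beta ✓
(iota, epsilon): iota before epsilon ✓
(iota, gamma): iota before gamma ✓
(iota, zeta): iota before zeta ✓
(lambda, alpha): lambda before alpha ✓
(lambda, beta): lambda before beta ✓
(lambda, epsilon): lambda before epsilon ✓
(lambda, gamma): lambda before gamma ✓
(lambda, zeta): lambda before zeta ✓
(mu, zeta): mu before zeta ✓
Count: 17.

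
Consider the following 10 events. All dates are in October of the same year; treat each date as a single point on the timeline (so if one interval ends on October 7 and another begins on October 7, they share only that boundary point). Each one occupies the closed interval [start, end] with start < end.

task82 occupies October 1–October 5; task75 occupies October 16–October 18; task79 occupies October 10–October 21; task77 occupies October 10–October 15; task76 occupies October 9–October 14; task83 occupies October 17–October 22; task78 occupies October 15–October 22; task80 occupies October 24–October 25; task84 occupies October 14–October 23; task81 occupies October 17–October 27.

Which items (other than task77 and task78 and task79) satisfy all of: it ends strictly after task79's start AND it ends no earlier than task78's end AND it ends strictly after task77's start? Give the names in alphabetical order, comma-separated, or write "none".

task80, task81, task83, task84

Conditions: its end is strictly after task79's start (X.end > October 10) AND its end is no earlier than task78's end (X.end >= October 22) AND its end is strictly after task77's start (X.end > October 10).
task75: end October 18 > October 10? ✓; end October 18 >= October 22? ✗; end October 18 > October 10? ✓ → no.
task76: end October 14 > October 10? ✓; end October 14 >= October 22? ✗; end October 14 > October 10? ✓ → no.
task80: end October 25 > October 10? ✓; end October 25 >= October 22? ✓; end October 25 > October 10? ✓ → yes.
task81: end October 27 > October 10? ✓; end October 27 >= October 22? ✓; end October 27 > October 10? ✓ → yes.
task82: end October 5 > October 10? ✗; end October 5 >= October 22? ✗; end October 5 > October 10? ✗ → no.
task83: end October 22 > October 10? ✓; end October 22 >= October 22? ✓; end October 22 > October 10? ✓ → yes.
task84: end October 23 > October 10? ✓; end October 23 >= October 22? ✓; end October 23 > October 10? ✓ → yes.
Result: task80, task81, task83, task84.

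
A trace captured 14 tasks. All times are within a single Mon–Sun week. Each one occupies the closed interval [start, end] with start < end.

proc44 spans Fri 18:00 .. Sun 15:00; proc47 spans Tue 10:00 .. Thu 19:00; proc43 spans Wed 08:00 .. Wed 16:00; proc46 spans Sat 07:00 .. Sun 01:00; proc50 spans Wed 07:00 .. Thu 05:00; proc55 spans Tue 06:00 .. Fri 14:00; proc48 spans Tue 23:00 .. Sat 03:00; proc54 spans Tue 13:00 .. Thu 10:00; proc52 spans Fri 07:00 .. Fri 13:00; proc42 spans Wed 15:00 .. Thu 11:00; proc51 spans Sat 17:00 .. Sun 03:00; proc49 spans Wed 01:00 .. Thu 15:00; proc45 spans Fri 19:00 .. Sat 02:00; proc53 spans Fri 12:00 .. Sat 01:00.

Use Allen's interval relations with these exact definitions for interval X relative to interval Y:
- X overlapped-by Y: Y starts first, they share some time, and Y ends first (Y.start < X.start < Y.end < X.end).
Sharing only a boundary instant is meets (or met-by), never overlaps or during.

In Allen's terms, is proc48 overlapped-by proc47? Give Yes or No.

proc48 = [Tue 23:00, Sat 03:00], proc47 = [Tue 10:00, Thu 19:00].
Actual relation of proc48 to proc47: overlapped-by.
Asked whether 'overlapped-by' holds → Yes.

Yes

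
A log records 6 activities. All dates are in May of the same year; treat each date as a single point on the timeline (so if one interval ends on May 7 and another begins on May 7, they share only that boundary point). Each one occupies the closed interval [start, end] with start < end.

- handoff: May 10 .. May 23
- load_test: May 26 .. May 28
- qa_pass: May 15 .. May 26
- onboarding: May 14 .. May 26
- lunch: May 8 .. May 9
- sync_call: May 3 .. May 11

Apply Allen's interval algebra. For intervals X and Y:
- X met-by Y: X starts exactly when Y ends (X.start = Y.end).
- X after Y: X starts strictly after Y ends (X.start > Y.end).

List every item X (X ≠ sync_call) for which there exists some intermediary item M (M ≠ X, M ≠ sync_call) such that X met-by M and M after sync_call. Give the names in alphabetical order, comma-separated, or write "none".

load_test

Target sync_call = [May 3, May 11].
Intermediaries M with M after sync_call: load_test, onboarding, qa_pass.
Via load_test — items with X met-by load_test: none.
Via onboarding — items with X met-by onboarding: load_test.
Via qa_pass — items with X met-by qa_pass: load_test.
Union: load_test.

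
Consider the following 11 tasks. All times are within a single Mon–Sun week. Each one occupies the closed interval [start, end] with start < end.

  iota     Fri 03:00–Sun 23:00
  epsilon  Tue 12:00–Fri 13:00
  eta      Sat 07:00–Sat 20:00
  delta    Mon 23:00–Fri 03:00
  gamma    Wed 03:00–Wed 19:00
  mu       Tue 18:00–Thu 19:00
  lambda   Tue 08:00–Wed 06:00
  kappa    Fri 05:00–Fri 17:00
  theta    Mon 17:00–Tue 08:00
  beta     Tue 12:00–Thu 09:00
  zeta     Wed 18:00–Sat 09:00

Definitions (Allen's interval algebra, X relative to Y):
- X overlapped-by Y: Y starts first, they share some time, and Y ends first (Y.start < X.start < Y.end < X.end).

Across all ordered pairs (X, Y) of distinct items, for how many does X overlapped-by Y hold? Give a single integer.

16

Checking all 110 ordered pairs for relation 'overlapped-by'; matching pairs in alphabetical order:
(beta, lambda): beta overlapped-by lambda ✓
(delta, theta): delta overlapped-by theta ✓
(epsilon, delta): epsilon overlapped-by delta ✓
(epsilon, lambda): epsilon overlapped-by lambda ✓
(eta, zeta): eta overlapped-by zeta ✓
(gamma, lambda): gamma overlapped-by lambda ✓
(iota, epsilon): iota overlapped-by epsilon ✓
(iota, zeta): iota overlapped-by zeta ✓
(kappa, epsilon): kappa overlapped-by epsilon ✓
(mu, beta): mu overlapped-by beta ✓
(mu, lambda): mu overlapped-by lambda ✓
(zeta, beta): zeta overlapped-by beta ✓
(zeta, delta): zeta overlapped-by delta ✓
(zeta, epsilon): zeta overlapped-by epsilon ✓
(zeta, gamma): zeta overlapped-by gamma ✓
(zeta, mu): zeta overlapped-by mu ✓
Count: 16.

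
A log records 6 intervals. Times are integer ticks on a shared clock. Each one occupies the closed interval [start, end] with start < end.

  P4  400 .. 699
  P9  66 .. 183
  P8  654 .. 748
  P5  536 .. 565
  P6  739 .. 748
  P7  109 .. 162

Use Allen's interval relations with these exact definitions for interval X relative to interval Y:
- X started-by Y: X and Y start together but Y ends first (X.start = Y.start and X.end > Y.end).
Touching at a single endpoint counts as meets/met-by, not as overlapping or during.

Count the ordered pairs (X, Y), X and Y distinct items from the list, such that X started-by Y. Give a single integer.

Checking all 30 ordered pairs for relation 'started-by'; matching pairs in alphabetical order:
No pair satisfies it.
Count: 0.

0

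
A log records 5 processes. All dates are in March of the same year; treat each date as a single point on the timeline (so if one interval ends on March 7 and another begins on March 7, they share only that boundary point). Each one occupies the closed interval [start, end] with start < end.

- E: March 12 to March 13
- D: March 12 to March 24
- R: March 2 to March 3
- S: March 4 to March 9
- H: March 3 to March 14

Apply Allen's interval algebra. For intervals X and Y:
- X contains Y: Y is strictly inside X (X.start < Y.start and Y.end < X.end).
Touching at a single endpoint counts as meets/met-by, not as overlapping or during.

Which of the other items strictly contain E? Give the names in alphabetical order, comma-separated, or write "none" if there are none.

H

Target E = [March 12, March 13].
D [March 12, March 24] → started-by → no.
H [March 3, March 14] → contains → yes.
R [March 2, March 3] → before → no.
S [March 4, March 9] → before → no.
Result: H.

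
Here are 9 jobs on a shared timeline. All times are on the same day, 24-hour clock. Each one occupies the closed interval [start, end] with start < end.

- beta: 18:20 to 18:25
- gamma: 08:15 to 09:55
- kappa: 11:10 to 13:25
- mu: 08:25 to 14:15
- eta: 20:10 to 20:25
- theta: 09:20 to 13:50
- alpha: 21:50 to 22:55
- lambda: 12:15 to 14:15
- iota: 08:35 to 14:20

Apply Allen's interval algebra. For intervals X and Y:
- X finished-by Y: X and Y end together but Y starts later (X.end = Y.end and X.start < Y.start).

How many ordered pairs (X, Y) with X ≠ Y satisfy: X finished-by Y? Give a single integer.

Checking all 72 ordered pairs for relation 'finished-by'; matching pairs in alphabetical order:
(mu, lambda): mu finished-by lambda ✓
Count: 1.

1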